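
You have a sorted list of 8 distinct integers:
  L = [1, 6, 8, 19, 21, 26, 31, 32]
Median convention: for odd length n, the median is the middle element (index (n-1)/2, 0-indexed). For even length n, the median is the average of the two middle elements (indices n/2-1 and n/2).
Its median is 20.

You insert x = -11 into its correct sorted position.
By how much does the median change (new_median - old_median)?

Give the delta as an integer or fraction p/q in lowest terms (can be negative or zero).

Old median = 20
After inserting x = -11: new sorted = [-11, 1, 6, 8, 19, 21, 26, 31, 32]
New median = 19
Delta = 19 - 20 = -1

Answer: -1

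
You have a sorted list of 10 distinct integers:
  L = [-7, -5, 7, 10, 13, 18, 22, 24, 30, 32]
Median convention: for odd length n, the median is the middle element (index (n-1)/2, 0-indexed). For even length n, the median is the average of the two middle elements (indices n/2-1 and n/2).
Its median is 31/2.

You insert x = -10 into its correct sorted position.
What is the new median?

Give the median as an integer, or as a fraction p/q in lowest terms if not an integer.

Answer: 13

Derivation:
Old list (sorted, length 10): [-7, -5, 7, 10, 13, 18, 22, 24, 30, 32]
Old median = 31/2
Insert x = -10
Old length even (10). Middle pair: indices 4,5 = 13,18.
New length odd (11). New median = single middle element.
x = -10: 0 elements are < x, 10 elements are > x.
New sorted list: [-10, -7, -5, 7, 10, 13, 18, 22, 24, 30, 32]
New median = 13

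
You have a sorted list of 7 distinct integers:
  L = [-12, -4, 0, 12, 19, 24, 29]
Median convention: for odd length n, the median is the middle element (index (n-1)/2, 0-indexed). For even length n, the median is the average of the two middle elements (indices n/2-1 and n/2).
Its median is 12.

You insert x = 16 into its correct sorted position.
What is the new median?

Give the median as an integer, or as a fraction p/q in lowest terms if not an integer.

Old list (sorted, length 7): [-12, -4, 0, 12, 19, 24, 29]
Old median = 12
Insert x = 16
Old length odd (7). Middle was index 3 = 12.
New length even (8). New median = avg of two middle elements.
x = 16: 4 elements are < x, 3 elements are > x.
New sorted list: [-12, -4, 0, 12, 16, 19, 24, 29]
New median = 14

Answer: 14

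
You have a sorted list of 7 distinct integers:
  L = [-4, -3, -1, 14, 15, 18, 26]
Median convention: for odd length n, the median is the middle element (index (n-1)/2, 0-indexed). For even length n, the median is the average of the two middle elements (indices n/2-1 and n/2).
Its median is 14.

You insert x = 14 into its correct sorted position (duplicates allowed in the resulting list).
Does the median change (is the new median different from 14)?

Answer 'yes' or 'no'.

Old median = 14
Insert x = 14
New median = 14
Changed? no

Answer: no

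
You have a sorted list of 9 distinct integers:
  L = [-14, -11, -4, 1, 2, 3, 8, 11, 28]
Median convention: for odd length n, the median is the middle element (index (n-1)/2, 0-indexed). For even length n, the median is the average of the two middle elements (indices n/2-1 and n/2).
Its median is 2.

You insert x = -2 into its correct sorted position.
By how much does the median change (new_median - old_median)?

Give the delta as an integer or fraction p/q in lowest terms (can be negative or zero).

Old median = 2
After inserting x = -2: new sorted = [-14, -11, -4, -2, 1, 2, 3, 8, 11, 28]
New median = 3/2
Delta = 3/2 - 2 = -1/2

Answer: -1/2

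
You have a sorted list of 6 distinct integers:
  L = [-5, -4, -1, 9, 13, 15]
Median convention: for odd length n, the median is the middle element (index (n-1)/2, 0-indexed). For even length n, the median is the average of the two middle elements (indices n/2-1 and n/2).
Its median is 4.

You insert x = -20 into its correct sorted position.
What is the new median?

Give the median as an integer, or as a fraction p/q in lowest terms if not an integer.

Answer: -1

Derivation:
Old list (sorted, length 6): [-5, -4, -1, 9, 13, 15]
Old median = 4
Insert x = -20
Old length even (6). Middle pair: indices 2,3 = -1,9.
New length odd (7). New median = single middle element.
x = -20: 0 elements are < x, 6 elements are > x.
New sorted list: [-20, -5, -4, -1, 9, 13, 15]
New median = -1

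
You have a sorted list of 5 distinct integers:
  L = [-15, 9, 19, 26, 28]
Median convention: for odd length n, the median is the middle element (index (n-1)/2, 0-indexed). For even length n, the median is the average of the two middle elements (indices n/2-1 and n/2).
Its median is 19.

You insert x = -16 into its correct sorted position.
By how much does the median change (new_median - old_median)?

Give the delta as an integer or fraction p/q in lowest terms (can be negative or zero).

Answer: -5

Derivation:
Old median = 19
After inserting x = -16: new sorted = [-16, -15, 9, 19, 26, 28]
New median = 14
Delta = 14 - 19 = -5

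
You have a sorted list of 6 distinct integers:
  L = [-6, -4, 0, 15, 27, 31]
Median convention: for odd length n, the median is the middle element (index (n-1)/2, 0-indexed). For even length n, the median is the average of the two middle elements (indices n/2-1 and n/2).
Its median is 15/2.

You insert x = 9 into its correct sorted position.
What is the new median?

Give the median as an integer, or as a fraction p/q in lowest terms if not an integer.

Answer: 9

Derivation:
Old list (sorted, length 6): [-6, -4, 0, 15, 27, 31]
Old median = 15/2
Insert x = 9
Old length even (6). Middle pair: indices 2,3 = 0,15.
New length odd (7). New median = single middle element.
x = 9: 3 elements are < x, 3 elements are > x.
New sorted list: [-6, -4, 0, 9, 15, 27, 31]
New median = 9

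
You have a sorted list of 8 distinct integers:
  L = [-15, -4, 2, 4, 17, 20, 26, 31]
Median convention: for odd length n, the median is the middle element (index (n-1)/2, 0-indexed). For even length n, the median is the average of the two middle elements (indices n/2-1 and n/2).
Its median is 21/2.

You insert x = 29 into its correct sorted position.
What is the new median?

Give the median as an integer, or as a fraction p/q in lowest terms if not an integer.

Old list (sorted, length 8): [-15, -4, 2, 4, 17, 20, 26, 31]
Old median = 21/2
Insert x = 29
Old length even (8). Middle pair: indices 3,4 = 4,17.
New length odd (9). New median = single middle element.
x = 29: 7 elements are < x, 1 elements are > x.
New sorted list: [-15, -4, 2, 4, 17, 20, 26, 29, 31]
New median = 17

Answer: 17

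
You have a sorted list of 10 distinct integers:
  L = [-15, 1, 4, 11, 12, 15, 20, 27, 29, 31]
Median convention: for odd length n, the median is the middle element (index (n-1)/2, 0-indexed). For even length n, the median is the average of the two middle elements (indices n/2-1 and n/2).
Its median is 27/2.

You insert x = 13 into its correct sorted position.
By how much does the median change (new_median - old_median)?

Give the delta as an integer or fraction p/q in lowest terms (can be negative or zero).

Answer: -1/2

Derivation:
Old median = 27/2
After inserting x = 13: new sorted = [-15, 1, 4, 11, 12, 13, 15, 20, 27, 29, 31]
New median = 13
Delta = 13 - 27/2 = -1/2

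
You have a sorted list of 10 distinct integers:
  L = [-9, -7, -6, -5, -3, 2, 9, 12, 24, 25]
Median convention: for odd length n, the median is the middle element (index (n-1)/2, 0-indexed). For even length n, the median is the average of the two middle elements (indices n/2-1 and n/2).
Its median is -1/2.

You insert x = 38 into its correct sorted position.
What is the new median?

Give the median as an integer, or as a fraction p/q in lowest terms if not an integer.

Old list (sorted, length 10): [-9, -7, -6, -5, -3, 2, 9, 12, 24, 25]
Old median = -1/2
Insert x = 38
Old length even (10). Middle pair: indices 4,5 = -3,2.
New length odd (11). New median = single middle element.
x = 38: 10 elements are < x, 0 elements are > x.
New sorted list: [-9, -7, -6, -5, -3, 2, 9, 12, 24, 25, 38]
New median = 2

Answer: 2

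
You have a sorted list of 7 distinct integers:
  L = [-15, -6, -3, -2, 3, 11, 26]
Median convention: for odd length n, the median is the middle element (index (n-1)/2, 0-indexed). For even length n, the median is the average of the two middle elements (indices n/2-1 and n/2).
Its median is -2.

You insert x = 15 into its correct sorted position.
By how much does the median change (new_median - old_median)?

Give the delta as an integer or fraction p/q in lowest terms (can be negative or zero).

Answer: 5/2

Derivation:
Old median = -2
After inserting x = 15: new sorted = [-15, -6, -3, -2, 3, 11, 15, 26]
New median = 1/2
Delta = 1/2 - -2 = 5/2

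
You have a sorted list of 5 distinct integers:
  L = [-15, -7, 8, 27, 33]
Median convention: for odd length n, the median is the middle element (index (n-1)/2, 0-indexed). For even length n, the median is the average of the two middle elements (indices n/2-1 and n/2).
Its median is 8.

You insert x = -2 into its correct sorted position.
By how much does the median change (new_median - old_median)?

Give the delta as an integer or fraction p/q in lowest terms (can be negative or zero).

Answer: -5

Derivation:
Old median = 8
After inserting x = -2: new sorted = [-15, -7, -2, 8, 27, 33]
New median = 3
Delta = 3 - 8 = -5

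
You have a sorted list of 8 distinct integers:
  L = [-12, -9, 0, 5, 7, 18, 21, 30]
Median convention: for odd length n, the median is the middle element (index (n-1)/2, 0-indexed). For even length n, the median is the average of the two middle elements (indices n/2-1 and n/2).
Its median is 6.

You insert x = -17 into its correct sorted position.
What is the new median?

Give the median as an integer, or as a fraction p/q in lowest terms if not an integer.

Answer: 5

Derivation:
Old list (sorted, length 8): [-12, -9, 0, 5, 7, 18, 21, 30]
Old median = 6
Insert x = -17
Old length even (8). Middle pair: indices 3,4 = 5,7.
New length odd (9). New median = single middle element.
x = -17: 0 elements are < x, 8 elements are > x.
New sorted list: [-17, -12, -9, 0, 5, 7, 18, 21, 30]
New median = 5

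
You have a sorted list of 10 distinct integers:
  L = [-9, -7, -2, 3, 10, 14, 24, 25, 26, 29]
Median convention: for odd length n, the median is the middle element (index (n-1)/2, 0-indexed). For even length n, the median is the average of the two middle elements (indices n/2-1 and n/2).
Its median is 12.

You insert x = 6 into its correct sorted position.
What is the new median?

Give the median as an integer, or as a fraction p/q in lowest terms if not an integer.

Answer: 10

Derivation:
Old list (sorted, length 10): [-9, -7, -2, 3, 10, 14, 24, 25, 26, 29]
Old median = 12
Insert x = 6
Old length even (10). Middle pair: indices 4,5 = 10,14.
New length odd (11). New median = single middle element.
x = 6: 4 elements are < x, 6 elements are > x.
New sorted list: [-9, -7, -2, 3, 6, 10, 14, 24, 25, 26, 29]
New median = 10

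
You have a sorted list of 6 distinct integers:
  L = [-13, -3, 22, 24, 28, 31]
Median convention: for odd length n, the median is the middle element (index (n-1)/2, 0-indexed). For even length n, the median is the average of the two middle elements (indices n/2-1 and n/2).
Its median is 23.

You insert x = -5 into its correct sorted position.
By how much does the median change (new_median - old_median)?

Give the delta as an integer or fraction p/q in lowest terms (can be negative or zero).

Answer: -1

Derivation:
Old median = 23
After inserting x = -5: new sorted = [-13, -5, -3, 22, 24, 28, 31]
New median = 22
Delta = 22 - 23 = -1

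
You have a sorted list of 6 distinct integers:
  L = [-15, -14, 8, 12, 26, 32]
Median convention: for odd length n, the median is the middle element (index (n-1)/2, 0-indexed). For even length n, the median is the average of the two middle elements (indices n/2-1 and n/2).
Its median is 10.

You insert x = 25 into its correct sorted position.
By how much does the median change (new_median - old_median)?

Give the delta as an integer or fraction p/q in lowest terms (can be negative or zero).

Answer: 2

Derivation:
Old median = 10
After inserting x = 25: new sorted = [-15, -14, 8, 12, 25, 26, 32]
New median = 12
Delta = 12 - 10 = 2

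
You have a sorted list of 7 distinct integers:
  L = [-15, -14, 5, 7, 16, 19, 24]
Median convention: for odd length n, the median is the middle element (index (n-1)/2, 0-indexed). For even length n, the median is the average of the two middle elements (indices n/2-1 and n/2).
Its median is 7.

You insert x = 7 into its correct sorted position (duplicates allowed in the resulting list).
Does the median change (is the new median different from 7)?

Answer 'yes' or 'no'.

Old median = 7
Insert x = 7
New median = 7
Changed? no

Answer: no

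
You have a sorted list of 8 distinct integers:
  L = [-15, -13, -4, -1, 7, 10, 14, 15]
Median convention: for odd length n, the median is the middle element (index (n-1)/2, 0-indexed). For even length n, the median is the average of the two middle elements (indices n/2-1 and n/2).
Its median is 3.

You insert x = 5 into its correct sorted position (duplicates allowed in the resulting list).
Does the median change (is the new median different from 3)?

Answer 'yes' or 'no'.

Answer: yes

Derivation:
Old median = 3
Insert x = 5
New median = 5
Changed? yes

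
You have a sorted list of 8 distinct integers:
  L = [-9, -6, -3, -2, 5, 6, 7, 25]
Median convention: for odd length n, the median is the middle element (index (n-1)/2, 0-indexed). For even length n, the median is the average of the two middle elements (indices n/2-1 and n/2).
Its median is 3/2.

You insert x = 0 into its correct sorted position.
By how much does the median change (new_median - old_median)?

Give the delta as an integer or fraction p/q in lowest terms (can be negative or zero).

Answer: -3/2

Derivation:
Old median = 3/2
After inserting x = 0: new sorted = [-9, -6, -3, -2, 0, 5, 6, 7, 25]
New median = 0
Delta = 0 - 3/2 = -3/2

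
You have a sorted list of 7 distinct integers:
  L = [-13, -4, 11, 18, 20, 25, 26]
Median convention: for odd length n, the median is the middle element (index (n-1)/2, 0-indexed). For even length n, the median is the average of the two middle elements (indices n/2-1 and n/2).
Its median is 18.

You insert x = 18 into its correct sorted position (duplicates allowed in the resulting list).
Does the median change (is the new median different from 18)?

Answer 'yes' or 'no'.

Old median = 18
Insert x = 18
New median = 18
Changed? no

Answer: no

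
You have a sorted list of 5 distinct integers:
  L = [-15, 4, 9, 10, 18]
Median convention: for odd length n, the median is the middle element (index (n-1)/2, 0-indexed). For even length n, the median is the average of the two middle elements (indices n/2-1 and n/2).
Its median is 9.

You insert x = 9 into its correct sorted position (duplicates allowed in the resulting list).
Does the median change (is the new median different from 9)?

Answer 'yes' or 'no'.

Answer: no

Derivation:
Old median = 9
Insert x = 9
New median = 9
Changed? no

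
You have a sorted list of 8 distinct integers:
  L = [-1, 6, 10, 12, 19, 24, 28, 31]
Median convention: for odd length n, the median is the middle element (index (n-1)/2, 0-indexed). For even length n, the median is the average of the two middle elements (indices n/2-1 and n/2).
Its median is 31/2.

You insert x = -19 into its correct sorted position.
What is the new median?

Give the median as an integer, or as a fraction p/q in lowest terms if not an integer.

Old list (sorted, length 8): [-1, 6, 10, 12, 19, 24, 28, 31]
Old median = 31/2
Insert x = -19
Old length even (8). Middle pair: indices 3,4 = 12,19.
New length odd (9). New median = single middle element.
x = -19: 0 elements are < x, 8 elements are > x.
New sorted list: [-19, -1, 6, 10, 12, 19, 24, 28, 31]
New median = 12

Answer: 12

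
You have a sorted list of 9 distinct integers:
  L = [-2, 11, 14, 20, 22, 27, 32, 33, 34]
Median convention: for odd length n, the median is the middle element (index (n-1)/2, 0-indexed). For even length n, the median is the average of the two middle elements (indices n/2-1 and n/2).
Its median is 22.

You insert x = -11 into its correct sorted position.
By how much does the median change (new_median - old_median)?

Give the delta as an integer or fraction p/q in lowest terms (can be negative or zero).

Old median = 22
After inserting x = -11: new sorted = [-11, -2, 11, 14, 20, 22, 27, 32, 33, 34]
New median = 21
Delta = 21 - 22 = -1

Answer: -1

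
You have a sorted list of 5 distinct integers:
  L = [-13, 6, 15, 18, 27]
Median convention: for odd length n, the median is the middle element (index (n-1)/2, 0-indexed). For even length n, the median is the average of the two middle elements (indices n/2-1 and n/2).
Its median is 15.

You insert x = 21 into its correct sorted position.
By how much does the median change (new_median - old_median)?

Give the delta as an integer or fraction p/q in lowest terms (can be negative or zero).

Answer: 3/2

Derivation:
Old median = 15
After inserting x = 21: new sorted = [-13, 6, 15, 18, 21, 27]
New median = 33/2
Delta = 33/2 - 15 = 3/2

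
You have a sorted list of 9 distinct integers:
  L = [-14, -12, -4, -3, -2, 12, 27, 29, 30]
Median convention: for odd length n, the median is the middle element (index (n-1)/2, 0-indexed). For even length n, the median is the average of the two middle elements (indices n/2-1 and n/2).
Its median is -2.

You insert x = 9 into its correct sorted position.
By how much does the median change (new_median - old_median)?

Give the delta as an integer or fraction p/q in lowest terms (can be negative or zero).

Answer: 11/2

Derivation:
Old median = -2
After inserting x = 9: new sorted = [-14, -12, -4, -3, -2, 9, 12, 27, 29, 30]
New median = 7/2
Delta = 7/2 - -2 = 11/2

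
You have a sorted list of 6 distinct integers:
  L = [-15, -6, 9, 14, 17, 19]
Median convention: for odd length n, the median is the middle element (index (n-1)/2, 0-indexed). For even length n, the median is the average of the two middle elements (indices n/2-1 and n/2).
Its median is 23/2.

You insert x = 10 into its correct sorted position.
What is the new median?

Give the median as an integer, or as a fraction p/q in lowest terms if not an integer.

Answer: 10

Derivation:
Old list (sorted, length 6): [-15, -6, 9, 14, 17, 19]
Old median = 23/2
Insert x = 10
Old length even (6). Middle pair: indices 2,3 = 9,14.
New length odd (7). New median = single middle element.
x = 10: 3 elements are < x, 3 elements are > x.
New sorted list: [-15, -6, 9, 10, 14, 17, 19]
New median = 10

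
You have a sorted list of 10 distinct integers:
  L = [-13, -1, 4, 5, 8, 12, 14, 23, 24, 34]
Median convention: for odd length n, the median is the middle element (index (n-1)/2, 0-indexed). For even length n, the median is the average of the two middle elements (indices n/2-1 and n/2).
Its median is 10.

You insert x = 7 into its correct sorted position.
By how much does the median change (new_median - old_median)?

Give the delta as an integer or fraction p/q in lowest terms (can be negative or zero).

Old median = 10
After inserting x = 7: new sorted = [-13, -1, 4, 5, 7, 8, 12, 14, 23, 24, 34]
New median = 8
Delta = 8 - 10 = -2

Answer: -2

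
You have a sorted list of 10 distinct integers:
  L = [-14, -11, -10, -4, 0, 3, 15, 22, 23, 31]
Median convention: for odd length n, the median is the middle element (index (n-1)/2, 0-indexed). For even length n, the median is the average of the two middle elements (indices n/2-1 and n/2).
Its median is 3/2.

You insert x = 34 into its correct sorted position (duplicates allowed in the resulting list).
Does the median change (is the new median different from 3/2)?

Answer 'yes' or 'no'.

Answer: yes

Derivation:
Old median = 3/2
Insert x = 34
New median = 3
Changed? yes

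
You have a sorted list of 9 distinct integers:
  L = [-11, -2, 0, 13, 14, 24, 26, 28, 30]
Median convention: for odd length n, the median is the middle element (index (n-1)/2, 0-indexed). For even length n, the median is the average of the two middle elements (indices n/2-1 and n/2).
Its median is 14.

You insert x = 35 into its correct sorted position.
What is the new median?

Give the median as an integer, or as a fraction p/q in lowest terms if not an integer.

Old list (sorted, length 9): [-11, -2, 0, 13, 14, 24, 26, 28, 30]
Old median = 14
Insert x = 35
Old length odd (9). Middle was index 4 = 14.
New length even (10). New median = avg of two middle elements.
x = 35: 9 elements are < x, 0 elements are > x.
New sorted list: [-11, -2, 0, 13, 14, 24, 26, 28, 30, 35]
New median = 19

Answer: 19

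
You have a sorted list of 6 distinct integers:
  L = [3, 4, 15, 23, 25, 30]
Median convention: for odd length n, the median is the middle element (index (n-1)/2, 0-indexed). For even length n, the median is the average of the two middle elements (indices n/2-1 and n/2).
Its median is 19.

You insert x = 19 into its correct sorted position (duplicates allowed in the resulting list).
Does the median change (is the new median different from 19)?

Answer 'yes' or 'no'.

Old median = 19
Insert x = 19
New median = 19
Changed? no

Answer: no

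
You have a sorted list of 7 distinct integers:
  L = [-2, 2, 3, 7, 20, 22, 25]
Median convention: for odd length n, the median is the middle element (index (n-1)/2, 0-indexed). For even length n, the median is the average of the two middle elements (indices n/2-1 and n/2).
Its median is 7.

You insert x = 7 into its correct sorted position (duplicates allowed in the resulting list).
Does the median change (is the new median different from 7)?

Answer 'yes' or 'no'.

Answer: no

Derivation:
Old median = 7
Insert x = 7
New median = 7
Changed? no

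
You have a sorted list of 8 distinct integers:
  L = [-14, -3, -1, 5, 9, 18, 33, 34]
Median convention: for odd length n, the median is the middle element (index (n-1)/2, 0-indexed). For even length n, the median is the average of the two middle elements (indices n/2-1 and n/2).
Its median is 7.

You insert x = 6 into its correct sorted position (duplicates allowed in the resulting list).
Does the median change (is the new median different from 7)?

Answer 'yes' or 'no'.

Answer: yes

Derivation:
Old median = 7
Insert x = 6
New median = 6
Changed? yes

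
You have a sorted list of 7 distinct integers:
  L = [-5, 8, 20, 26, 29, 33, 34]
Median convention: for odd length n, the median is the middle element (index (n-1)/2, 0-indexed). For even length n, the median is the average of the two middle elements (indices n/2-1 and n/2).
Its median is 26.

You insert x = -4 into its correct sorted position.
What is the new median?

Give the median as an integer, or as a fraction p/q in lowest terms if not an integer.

Old list (sorted, length 7): [-5, 8, 20, 26, 29, 33, 34]
Old median = 26
Insert x = -4
Old length odd (7). Middle was index 3 = 26.
New length even (8). New median = avg of two middle elements.
x = -4: 1 elements are < x, 6 elements are > x.
New sorted list: [-5, -4, 8, 20, 26, 29, 33, 34]
New median = 23

Answer: 23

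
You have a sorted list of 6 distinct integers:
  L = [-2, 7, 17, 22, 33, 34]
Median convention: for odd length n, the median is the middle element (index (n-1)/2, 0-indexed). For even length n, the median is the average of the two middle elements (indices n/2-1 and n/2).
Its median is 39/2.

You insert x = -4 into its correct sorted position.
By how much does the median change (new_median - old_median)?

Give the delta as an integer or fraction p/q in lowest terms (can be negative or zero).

Old median = 39/2
After inserting x = -4: new sorted = [-4, -2, 7, 17, 22, 33, 34]
New median = 17
Delta = 17 - 39/2 = -5/2

Answer: -5/2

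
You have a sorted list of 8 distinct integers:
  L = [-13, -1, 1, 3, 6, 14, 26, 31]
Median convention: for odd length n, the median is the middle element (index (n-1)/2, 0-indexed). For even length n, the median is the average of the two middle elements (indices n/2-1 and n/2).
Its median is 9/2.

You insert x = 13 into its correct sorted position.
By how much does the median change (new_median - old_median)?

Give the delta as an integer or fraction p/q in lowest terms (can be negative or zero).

Answer: 3/2

Derivation:
Old median = 9/2
After inserting x = 13: new sorted = [-13, -1, 1, 3, 6, 13, 14, 26, 31]
New median = 6
Delta = 6 - 9/2 = 3/2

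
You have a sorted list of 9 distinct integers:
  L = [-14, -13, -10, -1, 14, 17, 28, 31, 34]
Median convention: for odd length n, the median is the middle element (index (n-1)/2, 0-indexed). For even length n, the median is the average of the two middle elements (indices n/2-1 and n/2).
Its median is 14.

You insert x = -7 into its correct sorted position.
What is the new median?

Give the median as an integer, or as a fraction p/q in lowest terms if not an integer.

Old list (sorted, length 9): [-14, -13, -10, -1, 14, 17, 28, 31, 34]
Old median = 14
Insert x = -7
Old length odd (9). Middle was index 4 = 14.
New length even (10). New median = avg of two middle elements.
x = -7: 3 elements are < x, 6 elements are > x.
New sorted list: [-14, -13, -10, -7, -1, 14, 17, 28, 31, 34]
New median = 13/2

Answer: 13/2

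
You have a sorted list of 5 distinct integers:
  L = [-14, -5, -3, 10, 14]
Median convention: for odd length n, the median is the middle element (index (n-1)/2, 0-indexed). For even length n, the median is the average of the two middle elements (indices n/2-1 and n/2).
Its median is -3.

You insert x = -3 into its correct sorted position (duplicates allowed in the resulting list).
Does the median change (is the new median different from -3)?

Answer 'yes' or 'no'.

Old median = -3
Insert x = -3
New median = -3
Changed? no

Answer: no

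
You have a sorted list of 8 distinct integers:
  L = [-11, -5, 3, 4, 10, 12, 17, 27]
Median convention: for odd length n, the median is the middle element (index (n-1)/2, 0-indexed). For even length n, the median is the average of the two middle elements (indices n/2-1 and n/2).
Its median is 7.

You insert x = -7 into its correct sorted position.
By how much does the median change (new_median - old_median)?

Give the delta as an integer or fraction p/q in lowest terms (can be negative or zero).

Old median = 7
After inserting x = -7: new sorted = [-11, -7, -5, 3, 4, 10, 12, 17, 27]
New median = 4
Delta = 4 - 7 = -3

Answer: -3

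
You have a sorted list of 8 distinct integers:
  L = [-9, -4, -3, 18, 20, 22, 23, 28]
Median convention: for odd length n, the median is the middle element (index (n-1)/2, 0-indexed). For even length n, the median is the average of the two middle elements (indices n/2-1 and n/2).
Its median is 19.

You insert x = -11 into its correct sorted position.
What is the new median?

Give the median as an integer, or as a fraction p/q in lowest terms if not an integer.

Answer: 18

Derivation:
Old list (sorted, length 8): [-9, -4, -3, 18, 20, 22, 23, 28]
Old median = 19
Insert x = -11
Old length even (8). Middle pair: indices 3,4 = 18,20.
New length odd (9). New median = single middle element.
x = -11: 0 elements are < x, 8 elements are > x.
New sorted list: [-11, -9, -4, -3, 18, 20, 22, 23, 28]
New median = 18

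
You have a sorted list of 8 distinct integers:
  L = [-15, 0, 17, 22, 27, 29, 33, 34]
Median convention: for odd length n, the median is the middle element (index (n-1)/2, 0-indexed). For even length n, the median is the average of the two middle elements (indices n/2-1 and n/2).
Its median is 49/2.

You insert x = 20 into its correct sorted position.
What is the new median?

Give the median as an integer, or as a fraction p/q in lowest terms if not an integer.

Old list (sorted, length 8): [-15, 0, 17, 22, 27, 29, 33, 34]
Old median = 49/2
Insert x = 20
Old length even (8). Middle pair: indices 3,4 = 22,27.
New length odd (9). New median = single middle element.
x = 20: 3 elements are < x, 5 elements are > x.
New sorted list: [-15, 0, 17, 20, 22, 27, 29, 33, 34]
New median = 22

Answer: 22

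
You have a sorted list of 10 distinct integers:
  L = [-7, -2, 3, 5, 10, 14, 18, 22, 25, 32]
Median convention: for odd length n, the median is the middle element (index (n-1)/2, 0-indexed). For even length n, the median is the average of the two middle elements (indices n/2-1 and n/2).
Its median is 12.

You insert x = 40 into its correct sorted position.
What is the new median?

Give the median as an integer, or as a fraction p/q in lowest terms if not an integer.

Answer: 14

Derivation:
Old list (sorted, length 10): [-7, -2, 3, 5, 10, 14, 18, 22, 25, 32]
Old median = 12
Insert x = 40
Old length even (10). Middle pair: indices 4,5 = 10,14.
New length odd (11). New median = single middle element.
x = 40: 10 elements are < x, 0 elements are > x.
New sorted list: [-7, -2, 3, 5, 10, 14, 18, 22, 25, 32, 40]
New median = 14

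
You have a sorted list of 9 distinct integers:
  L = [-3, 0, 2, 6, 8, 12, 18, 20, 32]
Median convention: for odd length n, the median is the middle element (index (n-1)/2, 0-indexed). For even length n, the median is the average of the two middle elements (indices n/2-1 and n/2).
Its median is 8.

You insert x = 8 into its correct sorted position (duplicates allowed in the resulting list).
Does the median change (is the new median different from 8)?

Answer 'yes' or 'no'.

Answer: no

Derivation:
Old median = 8
Insert x = 8
New median = 8
Changed? no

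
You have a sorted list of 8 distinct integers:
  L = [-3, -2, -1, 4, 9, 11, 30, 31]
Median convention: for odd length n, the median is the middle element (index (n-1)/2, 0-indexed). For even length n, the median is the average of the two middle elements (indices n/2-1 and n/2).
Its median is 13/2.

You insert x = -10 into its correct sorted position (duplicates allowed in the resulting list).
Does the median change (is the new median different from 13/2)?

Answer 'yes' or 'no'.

Answer: yes

Derivation:
Old median = 13/2
Insert x = -10
New median = 4
Changed? yes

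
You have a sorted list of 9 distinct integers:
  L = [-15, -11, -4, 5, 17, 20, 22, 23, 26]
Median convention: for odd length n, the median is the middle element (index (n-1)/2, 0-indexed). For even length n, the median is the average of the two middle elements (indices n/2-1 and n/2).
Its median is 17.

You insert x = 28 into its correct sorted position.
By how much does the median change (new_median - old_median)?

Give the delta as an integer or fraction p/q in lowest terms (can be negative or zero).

Answer: 3/2

Derivation:
Old median = 17
After inserting x = 28: new sorted = [-15, -11, -4, 5, 17, 20, 22, 23, 26, 28]
New median = 37/2
Delta = 37/2 - 17 = 3/2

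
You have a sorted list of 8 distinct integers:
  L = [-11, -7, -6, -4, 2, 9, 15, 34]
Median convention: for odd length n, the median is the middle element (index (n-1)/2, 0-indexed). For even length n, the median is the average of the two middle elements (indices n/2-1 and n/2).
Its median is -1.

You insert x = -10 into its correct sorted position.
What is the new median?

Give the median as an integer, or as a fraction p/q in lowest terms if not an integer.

Old list (sorted, length 8): [-11, -7, -6, -4, 2, 9, 15, 34]
Old median = -1
Insert x = -10
Old length even (8). Middle pair: indices 3,4 = -4,2.
New length odd (9). New median = single middle element.
x = -10: 1 elements are < x, 7 elements are > x.
New sorted list: [-11, -10, -7, -6, -4, 2, 9, 15, 34]
New median = -4

Answer: -4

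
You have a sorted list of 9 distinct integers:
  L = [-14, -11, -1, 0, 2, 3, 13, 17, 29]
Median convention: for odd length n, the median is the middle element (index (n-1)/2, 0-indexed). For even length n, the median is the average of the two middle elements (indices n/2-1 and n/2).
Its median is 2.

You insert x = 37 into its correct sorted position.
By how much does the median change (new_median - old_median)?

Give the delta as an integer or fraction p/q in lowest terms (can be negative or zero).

Answer: 1/2

Derivation:
Old median = 2
After inserting x = 37: new sorted = [-14, -11, -1, 0, 2, 3, 13, 17, 29, 37]
New median = 5/2
Delta = 5/2 - 2 = 1/2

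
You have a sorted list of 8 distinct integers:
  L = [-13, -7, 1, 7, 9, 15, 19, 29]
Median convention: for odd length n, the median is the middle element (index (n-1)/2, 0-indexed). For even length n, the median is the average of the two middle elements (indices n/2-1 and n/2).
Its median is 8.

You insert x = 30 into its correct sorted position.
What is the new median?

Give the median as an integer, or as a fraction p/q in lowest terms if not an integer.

Answer: 9

Derivation:
Old list (sorted, length 8): [-13, -7, 1, 7, 9, 15, 19, 29]
Old median = 8
Insert x = 30
Old length even (8). Middle pair: indices 3,4 = 7,9.
New length odd (9). New median = single middle element.
x = 30: 8 elements are < x, 0 elements are > x.
New sorted list: [-13, -7, 1, 7, 9, 15, 19, 29, 30]
New median = 9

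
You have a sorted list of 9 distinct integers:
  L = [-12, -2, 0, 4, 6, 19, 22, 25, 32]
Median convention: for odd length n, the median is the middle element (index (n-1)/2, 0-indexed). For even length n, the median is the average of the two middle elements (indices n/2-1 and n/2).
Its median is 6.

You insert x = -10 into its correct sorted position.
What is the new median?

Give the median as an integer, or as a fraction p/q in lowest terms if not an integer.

Answer: 5

Derivation:
Old list (sorted, length 9): [-12, -2, 0, 4, 6, 19, 22, 25, 32]
Old median = 6
Insert x = -10
Old length odd (9). Middle was index 4 = 6.
New length even (10). New median = avg of two middle elements.
x = -10: 1 elements are < x, 8 elements are > x.
New sorted list: [-12, -10, -2, 0, 4, 6, 19, 22, 25, 32]
New median = 5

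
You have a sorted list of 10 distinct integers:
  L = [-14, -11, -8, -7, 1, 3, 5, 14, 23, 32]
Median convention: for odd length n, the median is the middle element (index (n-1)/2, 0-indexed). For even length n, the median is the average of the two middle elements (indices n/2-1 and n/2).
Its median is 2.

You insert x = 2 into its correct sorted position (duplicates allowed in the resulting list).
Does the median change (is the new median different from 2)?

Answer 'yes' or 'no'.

Answer: no

Derivation:
Old median = 2
Insert x = 2
New median = 2
Changed? no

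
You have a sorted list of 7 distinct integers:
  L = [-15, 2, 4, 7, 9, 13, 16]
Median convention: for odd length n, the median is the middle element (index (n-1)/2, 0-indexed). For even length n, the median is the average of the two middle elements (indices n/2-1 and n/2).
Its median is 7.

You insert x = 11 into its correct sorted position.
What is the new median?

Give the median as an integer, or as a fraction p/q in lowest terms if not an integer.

Old list (sorted, length 7): [-15, 2, 4, 7, 9, 13, 16]
Old median = 7
Insert x = 11
Old length odd (7). Middle was index 3 = 7.
New length even (8). New median = avg of two middle elements.
x = 11: 5 elements are < x, 2 elements are > x.
New sorted list: [-15, 2, 4, 7, 9, 11, 13, 16]
New median = 8

Answer: 8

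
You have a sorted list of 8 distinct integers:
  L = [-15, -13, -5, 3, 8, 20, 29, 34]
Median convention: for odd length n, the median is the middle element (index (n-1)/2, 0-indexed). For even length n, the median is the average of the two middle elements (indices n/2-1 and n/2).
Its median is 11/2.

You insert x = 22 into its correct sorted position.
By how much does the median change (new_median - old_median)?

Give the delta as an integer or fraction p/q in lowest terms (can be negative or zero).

Answer: 5/2

Derivation:
Old median = 11/2
After inserting x = 22: new sorted = [-15, -13, -5, 3, 8, 20, 22, 29, 34]
New median = 8
Delta = 8 - 11/2 = 5/2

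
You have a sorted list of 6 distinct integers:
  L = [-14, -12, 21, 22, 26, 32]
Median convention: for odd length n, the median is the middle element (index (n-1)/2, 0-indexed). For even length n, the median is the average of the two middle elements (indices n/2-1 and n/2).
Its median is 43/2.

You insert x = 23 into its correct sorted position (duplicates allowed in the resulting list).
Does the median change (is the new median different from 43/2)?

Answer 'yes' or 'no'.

Old median = 43/2
Insert x = 23
New median = 22
Changed? yes

Answer: yes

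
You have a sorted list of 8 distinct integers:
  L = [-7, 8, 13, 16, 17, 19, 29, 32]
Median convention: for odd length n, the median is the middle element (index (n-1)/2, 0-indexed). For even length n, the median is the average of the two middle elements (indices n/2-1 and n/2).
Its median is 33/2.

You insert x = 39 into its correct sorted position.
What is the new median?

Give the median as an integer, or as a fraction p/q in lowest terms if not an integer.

Answer: 17

Derivation:
Old list (sorted, length 8): [-7, 8, 13, 16, 17, 19, 29, 32]
Old median = 33/2
Insert x = 39
Old length even (8). Middle pair: indices 3,4 = 16,17.
New length odd (9). New median = single middle element.
x = 39: 8 elements are < x, 0 elements are > x.
New sorted list: [-7, 8, 13, 16, 17, 19, 29, 32, 39]
New median = 17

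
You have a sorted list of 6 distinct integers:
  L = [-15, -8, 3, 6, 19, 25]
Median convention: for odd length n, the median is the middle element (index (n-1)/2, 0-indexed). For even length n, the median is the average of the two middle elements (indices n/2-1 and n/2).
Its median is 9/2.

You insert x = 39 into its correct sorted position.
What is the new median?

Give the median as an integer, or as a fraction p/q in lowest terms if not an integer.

Old list (sorted, length 6): [-15, -8, 3, 6, 19, 25]
Old median = 9/2
Insert x = 39
Old length even (6). Middle pair: indices 2,3 = 3,6.
New length odd (7). New median = single middle element.
x = 39: 6 elements are < x, 0 elements are > x.
New sorted list: [-15, -8, 3, 6, 19, 25, 39]
New median = 6

Answer: 6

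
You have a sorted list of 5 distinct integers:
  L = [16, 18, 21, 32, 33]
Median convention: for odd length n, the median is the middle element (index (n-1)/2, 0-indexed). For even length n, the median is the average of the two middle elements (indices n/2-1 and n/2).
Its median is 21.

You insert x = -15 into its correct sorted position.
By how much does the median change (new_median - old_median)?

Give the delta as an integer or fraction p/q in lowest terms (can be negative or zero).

Old median = 21
After inserting x = -15: new sorted = [-15, 16, 18, 21, 32, 33]
New median = 39/2
Delta = 39/2 - 21 = -3/2

Answer: -3/2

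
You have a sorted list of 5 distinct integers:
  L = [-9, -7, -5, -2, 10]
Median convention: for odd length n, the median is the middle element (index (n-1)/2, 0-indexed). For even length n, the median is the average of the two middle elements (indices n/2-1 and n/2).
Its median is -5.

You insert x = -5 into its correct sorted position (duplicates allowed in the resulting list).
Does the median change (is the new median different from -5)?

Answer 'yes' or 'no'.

Answer: no

Derivation:
Old median = -5
Insert x = -5
New median = -5
Changed? no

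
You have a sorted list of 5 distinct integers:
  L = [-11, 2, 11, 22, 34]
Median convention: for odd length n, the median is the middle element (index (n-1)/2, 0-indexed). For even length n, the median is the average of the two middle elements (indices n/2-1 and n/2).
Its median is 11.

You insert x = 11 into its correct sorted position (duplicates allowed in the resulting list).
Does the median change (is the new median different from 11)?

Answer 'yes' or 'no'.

Answer: no

Derivation:
Old median = 11
Insert x = 11
New median = 11
Changed? no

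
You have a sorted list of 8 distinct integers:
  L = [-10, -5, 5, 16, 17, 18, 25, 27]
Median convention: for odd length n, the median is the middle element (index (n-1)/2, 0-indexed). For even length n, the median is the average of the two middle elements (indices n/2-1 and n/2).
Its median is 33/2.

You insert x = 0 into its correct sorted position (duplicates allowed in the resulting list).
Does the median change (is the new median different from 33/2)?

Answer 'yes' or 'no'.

Old median = 33/2
Insert x = 0
New median = 16
Changed? yes

Answer: yes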